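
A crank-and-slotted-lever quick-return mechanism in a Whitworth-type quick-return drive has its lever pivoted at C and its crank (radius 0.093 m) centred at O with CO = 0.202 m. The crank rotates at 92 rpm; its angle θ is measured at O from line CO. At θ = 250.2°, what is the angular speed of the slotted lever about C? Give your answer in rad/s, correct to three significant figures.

0.600

ω = 9.634 rad/s (from 92 rpm).
Crank pin A relative to C: A = (d + r cosθ, r sinθ); lever angle φ = atan2(r sinθ, d + r cosθ).
Differentiating tanφ: φ̇ = rω(d cosθ + r)/(d² + r² + 2dr cosθ).
d² + r² + 2dr cosθ = |CA|² = 0.0367259 m²;  d cosθ + r = +0.024575 m.
|ω_lever| = |0.093·9.634·+0.024575| / 0.0367259 = 0.59954 rad/s.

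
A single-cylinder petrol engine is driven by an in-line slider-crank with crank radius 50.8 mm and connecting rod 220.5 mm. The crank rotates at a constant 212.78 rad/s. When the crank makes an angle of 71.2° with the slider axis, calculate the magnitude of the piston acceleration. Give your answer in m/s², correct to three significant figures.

ω = 212.8 rad/s
x(θ) = r cosθ + √(L² − r² sin²θ); with ω constant, a = ω²·d²x/dθ².
d²x/dθ² = −r cosθ − r²(cos2θ)/√u − r⁴ sin²2θ/(4u^{3/2}),  u = L² − r² sin²θ = 0.0463076 m².
Substituting r = 0.0508 m, L = 0.2205 m, θ = 71.2°: d²x/dθ² = -0.0069319 m.
a = ω²·d²x/dθ² = (212.8)²·(-0.0069319) = -313.85 m/s²;  |a| = 313.85 m/s².

314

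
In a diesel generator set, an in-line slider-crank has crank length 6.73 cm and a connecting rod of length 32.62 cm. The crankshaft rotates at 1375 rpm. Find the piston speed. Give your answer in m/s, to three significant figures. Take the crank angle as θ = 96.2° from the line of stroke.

9.41

ω = 2π·1375/60 = 144 rad/s
For an in-line slider-crank, x = r cosθ + √(L² − r² sin²θ), so v = −rω sinθ·[1 + r cosθ/√(L² − r² sin²θ)].
With r = 0.0673 m, L = 0.3262 m, θ = 96.2°: √(L² − r² sin²θ) = 0.31926 m.
v = −0.0673·144·0.99415·[1 + 0.0673·-0.10800/0.31926] = -9.4145 m/s.
|v| = 9.4145 m/s.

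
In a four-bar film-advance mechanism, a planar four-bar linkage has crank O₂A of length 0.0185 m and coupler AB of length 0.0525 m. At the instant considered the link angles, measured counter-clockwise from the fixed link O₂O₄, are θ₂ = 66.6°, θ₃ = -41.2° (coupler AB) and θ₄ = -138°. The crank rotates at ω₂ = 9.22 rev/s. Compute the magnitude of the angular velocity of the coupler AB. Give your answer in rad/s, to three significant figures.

ω₂ = 57.93 rad/s (from 9.22 rev/s).
Differentiating the loop-closure r₂e^{iθ₂}+r₃e^{iθ₃}=r₁+r₄e^{iθ₄} gives r₂ω₂e^{iθ₂}+r₃ω₃e^{iθ₃}=r₄ω₄e^{iθ₄}.
Eliminating the other unknown: ω₃ = r₂ω₂ sin(θ₄−θ₂) / [r₃ sin(θ₃−θ₄)].
Numerator sine = +0.41628; denominator sine = +0.99297.
Result = 0.0185·57.93·(+0.41628) / (0.0525·(+0.99297)) = +8.5581 rad/s; magnitude 8.5581 rad/s.

8.56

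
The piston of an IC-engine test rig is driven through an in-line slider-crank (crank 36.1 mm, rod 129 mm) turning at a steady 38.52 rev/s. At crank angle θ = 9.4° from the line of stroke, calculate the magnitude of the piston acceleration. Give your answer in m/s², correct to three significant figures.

ω = 2π·38.5 = 242 rad/s
x(θ) = r cosθ + √(L² − r² sin²θ); with ω constant, a = ω²·d²x/dθ².
d²x/dθ² = −r cosθ − r²(cos2θ)/√u − r⁴ sin²2θ/(4u^{3/2}),  u = L² − r² sin²θ = 0.0166062 m².
Substituting r = 0.0361 m, L = 0.129 m, θ = 9.4°: d²x/dθ² = -0.045209 m.
a = ω²·d²x/dθ² = (242)²·(-0.045209) = -2648.3 m/s²;  |a| = 2648.3 m/s².

2650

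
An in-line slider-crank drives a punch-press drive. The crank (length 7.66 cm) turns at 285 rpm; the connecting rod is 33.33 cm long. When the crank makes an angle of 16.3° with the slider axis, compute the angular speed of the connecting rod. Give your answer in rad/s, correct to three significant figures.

ω = 29.85 rad/s (converted from 285 rpm).
The rod makes angle φ with the slider axis where L sinφ = r sinθ; differentiating, L cosφ·φ̇ = r ω cosθ.
L cosφ = √(L² − r² sin²θ) = 0.33261 m.
|ω_rod| = r ω |cosθ| / √(L² − r² sin²θ) = 0.0766·29.85·0.95981/0.33261 = 6.5971 rad/s.

6.60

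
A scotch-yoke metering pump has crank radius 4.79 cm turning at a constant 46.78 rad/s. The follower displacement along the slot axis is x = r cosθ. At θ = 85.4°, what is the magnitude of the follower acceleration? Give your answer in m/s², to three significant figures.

8.41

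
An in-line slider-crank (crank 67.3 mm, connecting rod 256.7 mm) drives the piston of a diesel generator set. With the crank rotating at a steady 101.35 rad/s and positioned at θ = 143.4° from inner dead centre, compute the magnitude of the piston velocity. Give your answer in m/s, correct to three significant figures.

ω = 101.3 rad/s
For an in-line slider-crank, x = r cosθ + √(L² − r² sin²θ), so v = −rω sinθ·[1 + r cosθ/√(L² − r² sin²θ)].
With r = 0.0673 m, L = 0.2567 m, θ = 143.4°: √(L² − r² sin²θ) = 0.25354 m.
v = −0.0673·101.3·0.59622·[1 + 0.0673·-0.80282/0.25354] = -3.2001 m/s.
|v| = 3.2001 m/s.

3.20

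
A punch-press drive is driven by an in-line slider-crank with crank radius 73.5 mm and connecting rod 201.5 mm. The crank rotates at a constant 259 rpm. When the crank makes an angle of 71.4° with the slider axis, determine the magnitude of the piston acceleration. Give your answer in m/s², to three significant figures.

0.794

ω = 2π·259/60 = 27.12 rad/s
x(θ) = r cosθ + √(L² − r² sin²θ); with ω constant, a = ω²·d²x/dθ².
d²x/dθ² = −r cosθ − r²(cos2θ)/√u − r⁴ sin²2θ/(4u^{3/2}),  u = L² − r² sin²θ = 0.0357496 m².
Substituting r = 0.0735 m, L = 0.2015 m, θ = 71.4°: d²x/dθ² = -0.0010797 m.
a = ω²·d²x/dθ² = (27.12)²·(-0.0010797) = -0.79426 m/s²;  |a| = 0.79426 m/s².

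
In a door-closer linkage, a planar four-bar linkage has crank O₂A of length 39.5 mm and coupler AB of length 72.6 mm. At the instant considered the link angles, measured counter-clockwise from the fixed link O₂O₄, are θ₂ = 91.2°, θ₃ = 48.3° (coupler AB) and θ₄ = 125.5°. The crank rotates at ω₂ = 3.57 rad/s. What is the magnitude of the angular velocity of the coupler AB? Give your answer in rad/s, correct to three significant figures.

1.12

ω₂ = 3.57 rad/s
Differentiating the loop-closure r₂e^{iθ₂}+r₃e^{iθ₃}=r₁+r₄e^{iθ₄} gives r₂ω₂e^{iθ₂}+r₃ω₃e^{iθ₃}=r₄ω₄e^{iθ₄}.
Eliminating the other unknown: ω₃ = r₂ω₂ sin(θ₄−θ₂) / [r₃ sin(θ₃−θ₄)].
Numerator sine = +0.56353; denominator sine = -0.97515.
Result = 0.0395·3.57·(+0.56353) / (0.0726·(-0.97515)) = -1.1225 rad/s; magnitude 1.1225 rad/s.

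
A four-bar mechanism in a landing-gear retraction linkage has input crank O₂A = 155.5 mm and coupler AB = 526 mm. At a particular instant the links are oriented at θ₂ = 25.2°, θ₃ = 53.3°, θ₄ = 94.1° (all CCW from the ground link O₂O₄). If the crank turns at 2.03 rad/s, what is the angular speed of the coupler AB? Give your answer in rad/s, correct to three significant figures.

ω₂ = 2.03 rad/s
Differentiating the loop-closure r₂e^{iθ₂}+r₃e^{iθ₃}=r₁+r₄e^{iθ₄} gives r₂ω₂e^{iθ₂}+r₃ω₃e^{iθ₃}=r₄ω₄e^{iθ₄}.
Eliminating the other unknown: ω₃ = r₂ω₂ sin(θ₄−θ₂) / [r₃ sin(θ₃−θ₄)].
Numerator sine = +0.93295; denominator sine = -0.65342.
Result = 0.1555·2.03·(+0.93295) / (0.526·(-0.65342)) = -0.85686 rad/s; magnitude 0.85686 rad/s.

0.857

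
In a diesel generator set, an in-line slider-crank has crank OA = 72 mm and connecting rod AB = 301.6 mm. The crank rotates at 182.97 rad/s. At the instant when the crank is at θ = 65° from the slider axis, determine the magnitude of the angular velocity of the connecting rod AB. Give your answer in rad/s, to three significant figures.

ω = 183 rad/s
The rod makes angle φ with the slider axis where L sinφ = r sinθ; differentiating, L cosφ·φ̇ = r ω cosθ.
L cosφ = √(L² − r² sin²θ) = 0.29446 m.
|ω_rod| = r ω |cosθ| / √(L² − r² sin²θ) = 0.072·183·0.42262/0.29446 = 18.908 rad/s.

18.9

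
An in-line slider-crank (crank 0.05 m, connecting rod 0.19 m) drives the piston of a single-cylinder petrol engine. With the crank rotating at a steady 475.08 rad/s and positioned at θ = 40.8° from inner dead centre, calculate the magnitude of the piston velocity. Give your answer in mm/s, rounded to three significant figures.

18700

ω = 475.1 rad/s
For an in-line slider-crank, x = r cosθ + √(L² − r² sin²θ), so v = −rω sinθ·[1 + r cosθ/√(L² − r² sin²θ)].
With r = 0.05 m, L = 0.19 m, θ = 40.8°: √(L² − r² sin²θ) = 0.18717 m.
v = −0.05·475.1·0.65342·[1 + 0.05·0.75700/0.18717] = -18.66 m/s.
|v| = 18.66 m/s = 18660 mm/s.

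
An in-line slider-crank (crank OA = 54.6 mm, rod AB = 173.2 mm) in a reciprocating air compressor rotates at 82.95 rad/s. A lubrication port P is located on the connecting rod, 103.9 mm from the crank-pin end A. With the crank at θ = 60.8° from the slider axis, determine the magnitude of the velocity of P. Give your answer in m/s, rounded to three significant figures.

4.42

ω = 82.95 rad/s.  Crank-pin speed |V_A| = rω = 4.5291 m/s, perpendicular to OA.
Rod angle: sinφ = −(r/L) sinθ ⇒ φ = -15.973°; ω_rod = −rω cosθ/√(L²−r²sin²θ) = -13.27 rad/s.
V_P = V_A + ω_rod × AP, with AP = 0.1039 m along the rod.
Components: V_Px = −rω sinθ − a·ω_rod·sinφ = -4.3329 m/s;  V_Py = rω cosθ + a·ω_rod·cosφ = +0.88408 m/s.
|V_P| = √(V_Px² + V_Py²) = 4.4222 m/s.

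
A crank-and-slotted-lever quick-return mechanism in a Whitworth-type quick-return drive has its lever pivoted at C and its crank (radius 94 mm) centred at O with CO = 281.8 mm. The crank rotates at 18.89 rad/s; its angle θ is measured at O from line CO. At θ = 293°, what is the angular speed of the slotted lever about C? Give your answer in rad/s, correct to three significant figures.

3.33

ω = 18.89 rad/s
Crank pin A relative to C: A = (d + r cosθ, r sinθ); lever angle φ = atan2(r sinθ, d + r cosθ).
Differentiating tanφ: φ̇ = rω(d cosθ + r)/(d² + r² + 2dr cosθ).
d² + r² + 2dr cosθ = |CA|² = 0.108948 m²;  d cosθ + r = +0.20411 m.
|ω_lever| = |0.094·18.89·+0.20411| / 0.108948 = 3.3266 rad/s.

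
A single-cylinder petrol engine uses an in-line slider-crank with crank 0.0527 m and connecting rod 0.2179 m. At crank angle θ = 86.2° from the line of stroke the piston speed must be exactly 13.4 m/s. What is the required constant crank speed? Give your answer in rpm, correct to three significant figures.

For an in-line slider-crank, |v_piston| = rω|sinθ|·[1 + r cosθ/√(L² − r² sin²θ)].
With r = 0.0527 m, L = 0.2179 m, θ = 86.2°: the bracketed kinematic factor |dx/dθ| = 0.053453 m.
ω = v/|dx/dθ| = 13.4/0.053453 = 250.69 rad/s.
N = 60ω/(2π) = 2393.9 rpm.

2390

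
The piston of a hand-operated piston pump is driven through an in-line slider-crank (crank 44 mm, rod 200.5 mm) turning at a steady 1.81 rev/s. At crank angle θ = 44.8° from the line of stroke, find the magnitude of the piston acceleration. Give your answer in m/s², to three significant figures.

4.06

ω = 2π·1.81 = 11.37 rad/s
x(θ) = r cosθ + √(L² − r² sin²θ); with ω constant, a = ω²·d²x/dθ².
d²x/dθ² = −r cosθ − r²(cos2θ)/√u − r⁴ sin²2θ/(4u^{3/2}),  u = L² − r² sin²θ = 0.039239 m².
Substituting r = 0.044 m, L = 0.2005 m, θ = 44.8°: d²x/dθ² = -0.03141 m.
a = ω²·d²x/dθ² = (11.37)²·(-0.03141) = -4.0624 m/s²;  |a| = 4.0624 m/s².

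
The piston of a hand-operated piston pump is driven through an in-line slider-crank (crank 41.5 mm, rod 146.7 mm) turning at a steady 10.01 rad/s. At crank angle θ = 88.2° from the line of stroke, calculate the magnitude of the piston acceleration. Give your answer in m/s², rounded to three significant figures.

ω = 10.01 rad/s
x(θ) = r cosθ + √(L² − r² sin²θ); with ω constant, a = ω²·d²x/dθ².
d²x/dθ² = −r cosθ − r²(cos2θ)/√u − r⁴ sin²2θ/(4u^{3/2}),  u = L² − r² sin²θ = 0.0198003 m².
Substituting r = 0.0415 m, L = 0.1467 m, θ = 88.2°: d²x/dθ² = +0.010911 m.
a = ω²·d²x/dθ² = (10.01)²·(+0.010911) = +1.0932 m/s²;  |a| = 1.0932 m/s².

1.09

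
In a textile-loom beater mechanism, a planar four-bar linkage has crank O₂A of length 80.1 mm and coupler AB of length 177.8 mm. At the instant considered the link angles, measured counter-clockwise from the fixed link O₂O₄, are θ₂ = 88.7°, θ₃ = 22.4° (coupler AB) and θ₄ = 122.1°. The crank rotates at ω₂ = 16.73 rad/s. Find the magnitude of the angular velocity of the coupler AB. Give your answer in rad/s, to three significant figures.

4.21

ω₂ = 16.73 rad/s
Differentiating the loop-closure r₂e^{iθ₂}+r₃e^{iθ₃}=r₁+r₄e^{iθ₄} gives r₂ω₂e^{iθ₂}+r₃ω₃e^{iθ₃}=r₄ω₄e^{iθ₄}.
Eliminating the other unknown: ω₃ = r₂ω₂ sin(θ₄−θ₂) / [r₃ sin(θ₃−θ₄)].
Numerator sine = +0.55048; denominator sine = -0.98570.
Result = 0.0801·16.73·(+0.55048) / (0.1778·(-0.98570)) = -4.2091 rad/s; magnitude 4.2091 rad/s.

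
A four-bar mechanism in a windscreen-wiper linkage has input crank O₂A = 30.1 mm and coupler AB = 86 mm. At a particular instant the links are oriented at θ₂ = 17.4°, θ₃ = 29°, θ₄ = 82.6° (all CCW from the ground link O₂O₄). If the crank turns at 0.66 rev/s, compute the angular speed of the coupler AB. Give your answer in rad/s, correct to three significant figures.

1.64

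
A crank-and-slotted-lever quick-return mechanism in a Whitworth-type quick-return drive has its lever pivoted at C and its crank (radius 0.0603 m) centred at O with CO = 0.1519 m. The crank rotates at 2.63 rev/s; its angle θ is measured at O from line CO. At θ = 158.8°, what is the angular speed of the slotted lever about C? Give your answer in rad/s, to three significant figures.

ω = 16.52 rad/s (from 2.63 rev/s).
Crank pin A relative to C: A = (d + r cosθ, r sinθ); lever angle φ = atan2(r sinθ, d + r cosθ).
Differentiating tanφ: φ̇ = rω(d cosθ + r)/(d² + r² + 2dr cosθ).
d² + r² + 2dr cosθ = |CA|² = 0.00963033 m²;  d cosθ + r = -0.08132 m.
|ω_lever| = |0.0603·16.52·-0.08132| / 0.00963033 = 8.4141 rad/s.

8.41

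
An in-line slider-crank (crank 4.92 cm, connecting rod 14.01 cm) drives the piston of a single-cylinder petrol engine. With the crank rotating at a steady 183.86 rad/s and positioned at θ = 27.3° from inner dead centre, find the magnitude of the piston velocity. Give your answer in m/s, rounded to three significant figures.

5.46

ω = 183.9 rad/s
For an in-line slider-crank, x = r cosθ + √(L² − r² sin²θ), so v = −rω sinθ·[1 + r cosθ/√(L² − r² sin²θ)].
With r = 0.0492 m, L = 0.1401 m, θ = 27.3°: √(L² − r² sin²θ) = 0.13827 m.
v = −0.0492·183.9·0.45865·[1 + 0.0492·0.88862/0.13827] = -5.4607 m/s.
|v| = 5.4607 m/s.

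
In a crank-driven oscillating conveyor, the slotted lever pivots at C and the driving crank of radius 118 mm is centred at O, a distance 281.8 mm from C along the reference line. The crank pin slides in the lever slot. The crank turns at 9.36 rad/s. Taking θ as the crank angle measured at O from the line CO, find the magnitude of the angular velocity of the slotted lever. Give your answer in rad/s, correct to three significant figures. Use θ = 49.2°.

2.44

ω = 9.36 rad/s
Crank pin A relative to C: A = (d + r cosθ, r sinθ); lever angle φ = atan2(r sinθ, d + r cosθ).
Differentiating tanφ: φ̇ = rω(d cosθ + r)/(d² + r² + 2dr cosθ).
d² + r² + 2dr cosθ = |CA|² = 0.136791 m²;  d cosθ + r = +0.30213 m.
|ω_lever| = |0.118·9.36·+0.30213| / 0.136791 = 2.4395 rad/s.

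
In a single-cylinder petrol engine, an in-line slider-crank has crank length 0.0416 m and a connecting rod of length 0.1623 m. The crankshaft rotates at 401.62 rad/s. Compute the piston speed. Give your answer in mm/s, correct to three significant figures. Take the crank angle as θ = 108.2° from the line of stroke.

ω = 401.6 rad/s
For an in-line slider-crank, x = r cosθ + √(L² − r² sin²θ), so v = −rω sinθ·[1 + r cosθ/√(L² − r² sin²θ)].
With r = 0.0416 m, L = 0.1623 m, θ = 108.2°: √(L² − r² sin²θ) = 0.15742 m.
v = −0.0416·401.6·0.94997·[1 + 0.0416·-0.31233/0.15742] = -14.562 m/s.
|v| = 14.562 m/s = 14562 mm/s.

14600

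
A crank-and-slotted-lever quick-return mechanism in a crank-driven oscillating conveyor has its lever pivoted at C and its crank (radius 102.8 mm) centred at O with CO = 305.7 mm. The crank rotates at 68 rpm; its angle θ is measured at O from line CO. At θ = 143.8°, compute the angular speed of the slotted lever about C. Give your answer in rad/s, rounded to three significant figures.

ω = 7.121 rad/s (from 68 rpm).
Crank pin A relative to C: A = (d + r cosθ, r sinθ); lever angle φ = atan2(r sinθ, d + r cosθ).
Differentiating tanφ: φ̇ = rω(d cosθ + r)/(d² + r² + 2dr cosθ).
d² + r² + 2dr cosθ = |CA|² = 0.0533013 m²;  d cosθ + r = -0.14389 m.
|ω_lever| = |0.1028·7.121·-0.14389| / 0.0533013 = 1.9761 rad/s.

1.98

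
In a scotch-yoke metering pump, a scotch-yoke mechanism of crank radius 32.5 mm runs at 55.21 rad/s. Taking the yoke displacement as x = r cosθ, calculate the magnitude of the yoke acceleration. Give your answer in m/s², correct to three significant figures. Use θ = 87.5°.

4.32

ω = 55.21 rad/s
x = r cosθ ⇒ ẍ = −rω² cosθ (ω constant).
|a| = rω²|cosθ| = 0.0325·(55.21)²·|cos 87.5°| = 4.3211 m/s².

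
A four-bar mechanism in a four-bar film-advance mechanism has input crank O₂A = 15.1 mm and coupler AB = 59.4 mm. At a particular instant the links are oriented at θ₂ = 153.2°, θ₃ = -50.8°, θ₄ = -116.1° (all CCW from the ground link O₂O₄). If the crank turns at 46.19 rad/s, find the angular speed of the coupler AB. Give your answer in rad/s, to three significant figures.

12.9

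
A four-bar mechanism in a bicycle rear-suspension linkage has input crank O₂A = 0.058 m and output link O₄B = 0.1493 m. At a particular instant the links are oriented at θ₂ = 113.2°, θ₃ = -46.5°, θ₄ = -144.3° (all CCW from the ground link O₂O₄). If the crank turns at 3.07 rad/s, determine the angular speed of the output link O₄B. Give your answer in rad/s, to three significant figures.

0.418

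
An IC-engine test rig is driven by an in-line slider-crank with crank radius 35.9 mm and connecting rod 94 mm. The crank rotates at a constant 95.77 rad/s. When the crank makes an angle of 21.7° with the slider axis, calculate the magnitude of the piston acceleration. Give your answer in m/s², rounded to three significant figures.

ω = 95.77 rad/s
x(θ) = r cosθ + √(L² − r² sin²θ); with ω constant, a = ω²·d²x/dθ².
d²x/dθ² = −r cosθ − r²(cos2θ)/√u − r⁴ sin²2θ/(4u^{3/2}),  u = L² − r² sin²θ = 0.0086598 m².
Substituting r = 0.0359 m, L = 0.094 m, θ = 21.7°: d²x/dθ² = -0.043662 m.
a = ω²·d²x/dθ² = (95.77)²·(-0.043662) = -400.46 m/s²;  |a| = 400.46 m/s².

400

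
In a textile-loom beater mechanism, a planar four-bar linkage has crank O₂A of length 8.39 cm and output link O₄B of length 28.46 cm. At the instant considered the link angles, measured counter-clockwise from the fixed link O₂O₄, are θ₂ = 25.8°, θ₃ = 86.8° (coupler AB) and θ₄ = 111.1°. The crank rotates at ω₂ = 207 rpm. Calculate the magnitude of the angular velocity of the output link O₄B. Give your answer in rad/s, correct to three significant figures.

13.6

ω₂ = 21.68 rad/s (from 207 rpm).
Differentiating the loop-closure r₂e^{iθ₂}+r₃e^{iθ₃}=r₁+r₄e^{iθ₄} gives r₂ω₂e^{iθ₂}+r₃ω₃e^{iθ₃}=r₄ω₄e^{iθ₄}.
Eliminating the other unknown: ω₄ = r₂ω₂ sin(θ₂−θ₃) / [r₄ sin(θ₄−θ₃)].
Numerator sine = -0.87462; denominator sine = +0.41151.
Result = 0.0839·21.68·(-0.87462) / (0.2846·(+0.41151)) = -13.582 rad/s; magnitude 13.582 rad/s.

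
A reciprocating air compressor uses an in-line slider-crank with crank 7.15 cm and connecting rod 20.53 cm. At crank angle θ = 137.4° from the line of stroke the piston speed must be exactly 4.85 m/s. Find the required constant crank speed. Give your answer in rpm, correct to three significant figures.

For an in-line slider-crank, |v_piston| = rω|sinθ|·[1 + r cosθ/√(L² − r² sin²θ)].
With r = 0.0715 m, L = 0.2053 m, θ = 137.4°: the bracketed kinematic factor |dx/dθ| = 0.03563 m.
ω = v/|dx/dθ| = 4.85/0.03563 = 136.12 rad/s.
N = 60ω/(2π) = 1299.9 rpm.

1300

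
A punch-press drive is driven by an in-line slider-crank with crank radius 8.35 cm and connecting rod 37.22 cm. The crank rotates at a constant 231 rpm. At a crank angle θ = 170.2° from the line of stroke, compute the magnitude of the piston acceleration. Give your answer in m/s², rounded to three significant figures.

37.8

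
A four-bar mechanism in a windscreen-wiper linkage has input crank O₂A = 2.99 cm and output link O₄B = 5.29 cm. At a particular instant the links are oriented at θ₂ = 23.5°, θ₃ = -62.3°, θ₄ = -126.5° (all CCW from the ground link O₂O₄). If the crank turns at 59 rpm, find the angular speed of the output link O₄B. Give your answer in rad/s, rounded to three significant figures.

ω₂ = 6.178 rad/s (from 59 rpm).
Differentiating the loop-closure r₂e^{iθ₂}+r₃e^{iθ₃}=r₁+r₄e^{iθ₄} gives r₂ω₂e^{iθ₂}+r₃ω₃e^{iθ₃}=r₄ω₄e^{iθ₄}.
Eliminating the other unknown: ω₄ = r₂ω₂ sin(θ₂−θ₃) / [r₄ sin(θ₄−θ₃)].
Numerator sine = +0.99731; denominator sine = -0.90032.
Result = 0.0299·6.178·(+0.99731) / (0.0529·(-0.90032)) = -3.8684 rad/s; magnitude 3.8684 rad/s.

3.87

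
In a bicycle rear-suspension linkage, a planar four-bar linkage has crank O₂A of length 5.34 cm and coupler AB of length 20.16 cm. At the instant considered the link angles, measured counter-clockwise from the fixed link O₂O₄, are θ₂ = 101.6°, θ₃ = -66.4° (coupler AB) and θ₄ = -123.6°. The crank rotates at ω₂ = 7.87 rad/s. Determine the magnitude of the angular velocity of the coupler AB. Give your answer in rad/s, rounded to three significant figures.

1.76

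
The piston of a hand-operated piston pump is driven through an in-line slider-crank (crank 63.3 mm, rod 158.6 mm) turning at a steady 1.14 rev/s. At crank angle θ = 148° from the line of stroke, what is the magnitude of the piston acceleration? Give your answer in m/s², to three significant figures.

ω = 2π·1.14 = 7.163 rad/s
x(θ) = r cosθ + √(L² − r² sin²θ); with ω constant, a = ω²·d²x/dθ².
d²x/dθ² = −r cosθ − r²(cos2θ)/√u − r⁴ sin²2θ/(4u^{3/2}),  u = L² − r² sin²θ = 0.0240288 m².
Substituting r = 0.0633 m, L = 0.1586 m, θ = 148°: d²x/dθ² = +0.04148 m.
a = ω²·d²x/dθ² = (7.163)²·(+0.04148) = +2.1282 m/s²;  |a| = 2.1282 m/s².

2.13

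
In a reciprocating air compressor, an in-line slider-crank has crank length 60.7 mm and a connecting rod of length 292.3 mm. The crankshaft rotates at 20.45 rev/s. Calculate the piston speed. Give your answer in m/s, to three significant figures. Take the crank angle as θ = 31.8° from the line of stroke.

4.84

ω = 2π·20.4 = 128.5 rad/s
For an in-line slider-crank, x = r cosθ + √(L² − r² sin²θ), so v = −rω sinθ·[1 + r cosθ/√(L² − r² sin²θ)].
With r = 0.0607 m, L = 0.2923 m, θ = 31.8°: √(L² − r² sin²θ) = 0.29054 m.
v = −0.0607·128.5·0.52696·[1 + 0.0607·0.84989/0.29054] = -4.8397 m/s.
|v| = 4.8397 m/s.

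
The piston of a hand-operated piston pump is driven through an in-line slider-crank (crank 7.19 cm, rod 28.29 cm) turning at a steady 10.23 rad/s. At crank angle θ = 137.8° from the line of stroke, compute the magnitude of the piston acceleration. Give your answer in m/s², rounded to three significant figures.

ω = 10.23 rad/s
x(θ) = r cosθ + √(L² − r² sin²θ); with ω constant, a = ω²·d²x/dθ².
d²x/dθ² = −r cosθ − r²(cos2θ)/√u − r⁴ sin²2θ/(4u^{3/2}),  u = L² − r² sin²θ = 0.0776998 m².
Substituting r = 0.0719 m, L = 0.2829 m, θ = 137.8°: d²x/dθ² = +0.051149 m.
a = ω²·d²x/dθ² = (10.23)²·(+0.051149) = +5.3528 m/s²;  |a| = 5.3528 m/s².

5.35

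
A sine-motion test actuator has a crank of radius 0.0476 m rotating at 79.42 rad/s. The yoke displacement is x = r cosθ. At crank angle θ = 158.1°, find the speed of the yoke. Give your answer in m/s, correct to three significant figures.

ω = 79.42 rad/s
x = r cosθ ⇒ ẋ = −rω sinθ.
|v| = rω|sinθ| = 0.0476·79.42·|sin 158.1°| = 1.41 m/s.

1.41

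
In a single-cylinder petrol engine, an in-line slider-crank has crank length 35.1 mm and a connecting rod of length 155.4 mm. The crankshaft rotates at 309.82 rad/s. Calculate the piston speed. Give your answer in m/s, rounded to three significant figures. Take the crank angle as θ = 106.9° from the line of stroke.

ω = 309.8 rad/s
For an in-line slider-crank, x = r cosθ + √(L² − r² sin²θ), so v = −rω sinθ·[1 + r cosθ/√(L² − r² sin²θ)].
With r = 0.0351 m, L = 0.1554 m, θ = 106.9°: √(L² − r² sin²θ) = 0.15173 m.
v = −0.0351·309.8·0.95681·[1 + 0.0351·-0.29070/0.15173] = -9.7053 m/s.
|v| = 9.7053 m/s.

9.71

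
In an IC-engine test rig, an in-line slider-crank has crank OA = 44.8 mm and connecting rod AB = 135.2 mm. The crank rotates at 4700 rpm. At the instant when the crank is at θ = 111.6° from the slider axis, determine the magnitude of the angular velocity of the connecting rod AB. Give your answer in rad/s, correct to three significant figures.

63.1

ω = 492.2 rad/s (converted from 4700 rpm).
The rod makes angle φ with the slider axis where L sinφ = r sinθ; differentiating, L cosφ·φ̇ = r ω cosθ.
L cosφ = √(L² − r² sin²θ) = 0.12862 m.
|ω_rod| = r ω |cosθ| / √(L² − r² sin²θ) = 0.0448·492.2·0.36812/0.12862 = 63.107 rad/s.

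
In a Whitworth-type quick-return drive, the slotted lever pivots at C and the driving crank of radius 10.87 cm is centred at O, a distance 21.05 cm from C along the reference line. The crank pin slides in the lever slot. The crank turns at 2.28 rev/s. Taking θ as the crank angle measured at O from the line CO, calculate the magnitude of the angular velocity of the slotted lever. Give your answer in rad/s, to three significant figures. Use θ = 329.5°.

4.73

ω = 14.33 rad/s (from 2.28 rev/s).
Crank pin A relative to C: A = (d + r cosθ, r sinθ); lever angle φ = atan2(r sinθ, d + r cosθ).
Differentiating tanφ: φ̇ = rω(d cosθ + r)/(d² + r² + 2dr cosθ).
d² + r² + 2dr cosθ = |CA|² = 0.0955564 m²;  d cosθ + r = +0.29007 m.
|ω_lever| = |0.1087·14.33·+0.29007| / 0.0955564 = 4.7271 rad/s.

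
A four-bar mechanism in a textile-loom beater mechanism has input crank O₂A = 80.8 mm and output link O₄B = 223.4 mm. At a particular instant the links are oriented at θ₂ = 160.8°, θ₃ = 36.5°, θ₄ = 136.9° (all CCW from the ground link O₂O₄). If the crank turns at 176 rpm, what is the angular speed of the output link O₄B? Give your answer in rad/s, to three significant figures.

5.60

ω₂ = 18.43 rad/s (from 176 rpm).
Differentiating the loop-closure r₂e^{iθ₂}+r₃e^{iθ₃}=r₁+r₄e^{iθ₄} gives r₂ω₂e^{iθ₂}+r₃ω₃e^{iθ₃}=r₄ω₄e^{iθ₄}.
Eliminating the other unknown: ω₄ = r₂ω₂ sin(θ₂−θ₃) / [r₄ sin(θ₄−θ₃)].
Numerator sine = +0.82610; denominator sine = +0.98357.
Result = 0.0808·18.43·(+0.82610) / (0.2234·(+0.98357)) = +5.5988 rad/s; magnitude 5.5988 rad/s.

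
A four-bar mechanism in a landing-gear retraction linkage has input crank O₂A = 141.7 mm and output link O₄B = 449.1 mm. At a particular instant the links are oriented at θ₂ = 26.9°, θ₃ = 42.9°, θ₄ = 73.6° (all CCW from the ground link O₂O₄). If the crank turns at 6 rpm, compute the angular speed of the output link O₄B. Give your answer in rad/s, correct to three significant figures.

0.107

ω₂ = 0.6283 rad/s (from 6 rpm).
Differentiating the loop-closure r₂e^{iθ₂}+r₃e^{iθ₃}=r₁+r₄e^{iθ₄} gives r₂ω₂e^{iθ₂}+r₃ω₃e^{iθ₃}=r₄ω₄e^{iθ₄}.
Eliminating the other unknown: ω₄ = r₂ω₂ sin(θ₂−θ₃) / [r₄ sin(θ₄−θ₃)].
Numerator sine = -0.27564; denominator sine = +0.51054.
Result = 0.1417·0.6283·(-0.27564) / (0.4491·(+0.51054)) = -0.10703 rad/s; magnitude 0.10703 rad/s.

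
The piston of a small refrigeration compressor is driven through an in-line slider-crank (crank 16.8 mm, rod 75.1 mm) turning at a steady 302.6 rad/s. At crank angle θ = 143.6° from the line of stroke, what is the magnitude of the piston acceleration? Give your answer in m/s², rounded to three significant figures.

ω = 302.6 rad/s
x(θ) = r cosθ + √(L² − r² sin²θ); with ω constant, a = ω²·d²x/dθ².
d²x/dθ² = −r cosθ − r²(cos2θ)/√u − r⁴ sin²2θ/(4u^{3/2}),  u = L² − r² sin²θ = 0.00554062 m².
Substituting r = 0.0168 m, L = 0.0751 m, θ = 143.6°: d²x/dθ² = +0.012357 m.
a = ω²·d²x/dθ² = (302.6)²·(+0.012357) = +1131.5 m/s²;  |a| = 1131.5 m/s².

1130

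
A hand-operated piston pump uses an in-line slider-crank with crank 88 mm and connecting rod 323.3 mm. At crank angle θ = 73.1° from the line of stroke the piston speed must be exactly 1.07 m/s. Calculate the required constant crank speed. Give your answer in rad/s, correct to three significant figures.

For an in-line slider-crank, |v_piston| = rω|sinθ|·[1 + r cosθ/√(L² − r² sin²θ)].
With r = 0.088 m, L = 0.3233 m, θ = 73.1°: the bracketed kinematic factor |dx/dθ| = 0.0911 m.
ω = v/|dx/dθ| = 1.07/0.0911 = 11.745 rad/s.

11.7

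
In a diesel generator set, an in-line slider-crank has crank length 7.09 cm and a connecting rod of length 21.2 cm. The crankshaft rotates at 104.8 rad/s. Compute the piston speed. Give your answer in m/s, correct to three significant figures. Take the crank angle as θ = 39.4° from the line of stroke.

ω = 104.8 rad/s
For an in-line slider-crank, x = r cosθ + √(L² − r² sin²θ), so v = −rω sinθ·[1 + r cosθ/√(L² − r² sin²θ)].
With r = 0.0709 m, L = 0.212 m, θ = 39.4°: √(L² − r² sin²θ) = 0.20717 m.
v = −0.0709·104.8·0.63473·[1 + 0.0709·0.77273/0.20717] = -5.9635 m/s.
|v| = 5.9635 m/s.

5.96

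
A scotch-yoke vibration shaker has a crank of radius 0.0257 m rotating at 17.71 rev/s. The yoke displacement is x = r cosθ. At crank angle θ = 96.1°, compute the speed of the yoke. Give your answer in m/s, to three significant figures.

ω = 111.3 rad/s (from 17.71 rev/s).
x = r cosθ ⇒ ẋ = −rω sinθ.
|v| = rω|sinθ| = 0.0257·111.3·|sin 96.1°| = 2.8436 m/s.

2.84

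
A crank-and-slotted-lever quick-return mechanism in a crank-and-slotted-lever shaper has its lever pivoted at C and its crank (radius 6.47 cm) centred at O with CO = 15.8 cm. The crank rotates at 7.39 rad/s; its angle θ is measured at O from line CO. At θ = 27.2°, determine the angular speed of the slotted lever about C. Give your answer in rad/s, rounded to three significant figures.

ω = 7.39 rad/s
Crank pin A relative to C: A = (d + r cosθ, r sinθ); lever angle φ = atan2(r sinθ, d + r cosθ).
Differentiating tanφ: φ̇ = rω(d cosθ + r)/(d² + r² + 2dr cosθ).
d² + r² + 2dr cosθ = |CA|² = 0.0473344 m²;  d cosθ + r = +0.20523 m.
|ω_lever| = |0.0647·7.39·+0.20523| / 0.0473344 = 2.073 rad/s.

2.07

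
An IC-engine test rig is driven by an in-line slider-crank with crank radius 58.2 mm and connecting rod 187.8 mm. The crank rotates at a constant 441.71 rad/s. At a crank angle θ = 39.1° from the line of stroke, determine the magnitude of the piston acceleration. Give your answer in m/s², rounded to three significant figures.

ω = 441.7 rad/s
x(θ) = r cosθ + √(L² − r² sin²θ); with ω constant, a = ω²·d²x/dθ².
d²x/dθ² = −r cosθ − r²(cos2θ)/√u − r⁴ sin²2θ/(4u^{3/2}),  u = L² − r² sin²θ = 0.0339216 m².
Substituting r = 0.0582 m, L = 0.1878 m, θ = 39.1°: d²x/dθ² = -0.049367 m.
a = ω²·d²x/dθ² = (441.7)²·(-0.049367) = -9631.8 m/s²;  |a| = 9631.8 m/s².

9630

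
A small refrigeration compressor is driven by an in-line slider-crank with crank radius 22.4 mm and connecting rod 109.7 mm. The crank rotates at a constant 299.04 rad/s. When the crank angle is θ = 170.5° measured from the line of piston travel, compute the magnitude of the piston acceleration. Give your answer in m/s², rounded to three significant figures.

ω = 299 rad/s
x(θ) = r cosθ + √(L² − r² sin²θ); with ω constant, a = ω²·d²x/dθ².
d²x/dθ² = −r cosθ − r²(cos2θ)/√u − r⁴ sin²2θ/(4u^{3/2}),  u = L² − r² sin²θ = 0.0120204 m².
Substituting r = 0.0224 m, L = 0.1097 m, θ = 170.5°: d²x/dθ² = +0.017761 m.
a = ω²·d²x/dθ² = (299)²·(+0.017761) = +1588.2 m/s²;  |a| = 1588.2 m/s².

1590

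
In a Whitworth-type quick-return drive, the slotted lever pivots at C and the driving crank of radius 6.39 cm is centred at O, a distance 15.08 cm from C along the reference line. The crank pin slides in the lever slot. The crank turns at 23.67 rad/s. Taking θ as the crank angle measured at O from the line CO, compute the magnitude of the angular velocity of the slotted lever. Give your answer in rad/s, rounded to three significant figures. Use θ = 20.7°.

6.91

ω = 23.67 rad/s
Crank pin A relative to C: A = (d + r cosθ, r sinθ); lever angle φ = atan2(r sinθ, d + r cosθ).
Differentiating tanφ: φ̇ = rω(d cosθ + r)/(d² + r² + 2dr cosθ).
d² + r² + 2dr cosθ = |CA|² = 0.044852 m²;  d cosθ + r = +0.20496 m.
|ω_lever| = |0.0639·23.67·+0.20496| / 0.044852 = 6.9119 rad/s.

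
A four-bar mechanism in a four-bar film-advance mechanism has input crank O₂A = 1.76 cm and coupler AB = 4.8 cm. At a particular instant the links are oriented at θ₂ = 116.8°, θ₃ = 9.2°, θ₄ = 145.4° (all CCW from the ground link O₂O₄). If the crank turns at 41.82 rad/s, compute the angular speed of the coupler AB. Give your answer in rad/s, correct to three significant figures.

ω₂ = 41.82 rad/s
Differentiating the loop-closure r₂e^{iθ₂}+r₃e^{iθ₃}=r₁+r₄e^{iθ₄} gives r₂ω₂e^{iθ₂}+r₃ω₃e^{iθ₃}=r₄ω₄e^{iθ₄}.
Eliminating the other unknown: ω₃ = r₂ω₂ sin(θ₄−θ₂) / [r₃ sin(θ₃−θ₄)].
Numerator sine = +0.47869; denominator sine = -0.69214.
Result = 0.0176·41.82·(+0.47869) / (0.048·(-0.69214)) = -10.605 rad/s; magnitude 10.605 rad/s.

10.6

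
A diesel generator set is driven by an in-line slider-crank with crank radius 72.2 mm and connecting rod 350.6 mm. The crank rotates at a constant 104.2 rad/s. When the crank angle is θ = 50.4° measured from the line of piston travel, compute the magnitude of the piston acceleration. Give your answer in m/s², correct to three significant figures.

ω = 104.2 rad/s
x(θ) = r cosθ + √(L² − r² sin²θ); with ω constant, a = ω²·d²x/dθ².
d²x/dθ² = −r cosθ − r²(cos2θ)/√u − r⁴ sin²2θ/(4u^{3/2}),  u = L² − r² sin²θ = 0.119826 m².
Substituting r = 0.0722 m, L = 0.3506 m, θ = 50.4°: d²x/dθ² = -0.043358 m.
a = ω²·d²x/dθ² = (104.2)²·(-0.043358) = -470.77 m/s²;  |a| = 470.77 m/s².

471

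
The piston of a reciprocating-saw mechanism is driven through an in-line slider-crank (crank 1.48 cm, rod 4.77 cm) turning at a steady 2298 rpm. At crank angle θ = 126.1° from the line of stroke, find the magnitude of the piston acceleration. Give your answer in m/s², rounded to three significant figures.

ω = 2π·2298/60 = 240.6 rad/s
x(θ) = r cosθ + √(L² − r² sin²θ); with ω constant, a = ω²·d²x/dθ².
d²x/dθ² = −r cosθ − r²(cos2θ)/√u − r⁴ sin²2θ/(4u^{3/2}),  u = L² − r² sin²θ = 0.00213229 m².
Substituting r = 0.0148 m, L = 0.0477 m, θ = 126.1°: d²x/dθ² = +0.01006 m.
a = ω²·d²x/dθ² = (240.6)²·(+0.01006) = +582.56 m/s²;  |a| = 582.56 m/s².

583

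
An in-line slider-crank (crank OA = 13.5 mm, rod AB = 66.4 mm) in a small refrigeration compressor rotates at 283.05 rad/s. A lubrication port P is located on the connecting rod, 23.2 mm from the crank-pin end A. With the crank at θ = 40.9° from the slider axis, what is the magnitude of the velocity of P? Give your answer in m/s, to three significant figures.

3.24

ω = 283.1 rad/s.  Crank-pin speed |V_A| = rω = 3.8212 m/s, perpendicular to OA.
Rod angle: sinφ = −(r/L) sinθ ⇒ φ = -7.650°; ω_rod = −rω cosθ/√(L²−r²sin²θ) = -43.888 rad/s.
V_P = V_A + ω_rod × AP, with AP = 0.0232 m along the rod.
Components: V_Px = −rω sinθ − a·ω_rod·sinφ = -2.6374 m/s;  V_Py = rω cosθ + a·ω_rod·cosφ = +1.8791 m/s.
|V_P| = √(V_Px² + V_Py²) = 3.2384 m/s.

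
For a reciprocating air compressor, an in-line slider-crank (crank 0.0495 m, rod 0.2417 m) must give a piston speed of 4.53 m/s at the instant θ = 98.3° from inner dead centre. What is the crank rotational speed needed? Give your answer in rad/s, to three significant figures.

95.4

For an in-line slider-crank, |v_piston| = rω|sinθ|·[1 + r cosθ/√(L² − r² sin²θ)].
With r = 0.0495 m, L = 0.2417 m, θ = 98.3°: the bracketed kinematic factor |dx/dθ| = 0.047503 m.
ω = v/|dx/dθ| = 4.53/0.047503 = 95.363 rad/s.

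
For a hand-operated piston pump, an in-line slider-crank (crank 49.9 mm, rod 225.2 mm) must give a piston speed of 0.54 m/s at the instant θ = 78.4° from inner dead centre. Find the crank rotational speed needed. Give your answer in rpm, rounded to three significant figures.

101

For an in-line slider-crank, |v_piston| = rω|sinθ|·[1 + r cosθ/√(L² − r² sin²θ)].
With r = 0.0499 m, L = 0.2252 m, θ = 78.4°: the bracketed kinematic factor |dx/dθ| = 0.051112 m.
ω = v/|dx/dθ| = 0.54/0.051112 = 10.565 rad/s.
N = 60ω/(2π) = 100.89 rpm.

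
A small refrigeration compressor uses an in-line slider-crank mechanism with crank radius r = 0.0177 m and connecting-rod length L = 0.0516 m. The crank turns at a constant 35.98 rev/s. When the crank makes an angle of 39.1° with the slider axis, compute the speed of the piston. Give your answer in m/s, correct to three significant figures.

ω = 2π·36 = 226.1 rad/s
For an in-line slider-crank, x = r cosθ + √(L² − r² sin²θ), so v = −rω sinθ·[1 + r cosθ/√(L² − r² sin²θ)].
With r = 0.0177 m, L = 0.0516 m, θ = 39.1°: √(L² − r² sin²θ) = 0.050378 m.
v = −0.0177·226.1·0.63068·[1 + 0.0177·0.77605/0.050378] = -3.2117 m/s.
|v| = 3.2117 m/s.

3.21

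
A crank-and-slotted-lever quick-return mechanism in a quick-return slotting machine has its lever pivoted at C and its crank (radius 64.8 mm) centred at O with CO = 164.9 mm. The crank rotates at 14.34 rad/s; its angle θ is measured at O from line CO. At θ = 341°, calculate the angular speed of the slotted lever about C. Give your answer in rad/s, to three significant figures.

ω = 14.34 rad/s
Crank pin A relative to C: A = (d + r cosθ, r sinθ); lever angle φ = atan2(r sinθ, d + r cosθ).
Differentiating tanφ: φ̇ = rω(d cosθ + r)/(d² + r² + 2dr cosθ).
d² + r² + 2dr cosθ = |CA|² = 0.0515978 m²;  d cosθ + r = +0.22072 m.
|ω_lever| = |0.0648·14.34·+0.22072| / 0.0515978 = 3.9749 rad/s.

3.97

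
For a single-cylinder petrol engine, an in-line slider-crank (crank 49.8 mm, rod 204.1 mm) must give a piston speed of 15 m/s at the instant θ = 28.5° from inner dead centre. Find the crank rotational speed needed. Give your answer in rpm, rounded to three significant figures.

For an in-line slider-crank, |v_piston| = rω|sinθ|·[1 + r cosθ/√(L² − r² sin²θ)].
With r = 0.0498 m, L = 0.2041 m, θ = 28.5°: the bracketed kinematic factor |dx/dθ| = 0.028893 m.
ω = v/|dx/dθ| = 15/0.028893 = 519.16 rad/s.
N = 60ω/(2π) = 4957.6 rpm.

4960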